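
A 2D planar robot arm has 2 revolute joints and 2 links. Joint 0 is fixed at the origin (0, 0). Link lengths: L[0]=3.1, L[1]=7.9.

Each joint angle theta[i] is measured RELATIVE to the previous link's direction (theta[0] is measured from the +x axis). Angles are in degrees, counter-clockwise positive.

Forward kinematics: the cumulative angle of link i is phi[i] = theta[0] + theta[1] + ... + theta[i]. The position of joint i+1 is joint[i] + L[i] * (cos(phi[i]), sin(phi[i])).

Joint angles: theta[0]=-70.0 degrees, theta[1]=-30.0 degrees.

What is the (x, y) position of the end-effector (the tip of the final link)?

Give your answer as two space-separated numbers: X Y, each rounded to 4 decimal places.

joint[0] = (0.0000, 0.0000)  (base)
link 0: phi[0] = -70 = -70 deg
  cos(-70 deg) = 0.3420, sin(-70 deg) = -0.9397
  joint[1] = (0.0000, 0.0000) + 3.1 * (0.3420, -0.9397) = (0.0000 + 1.0603, 0.0000 + -2.9130) = (1.0603, -2.9130)
link 1: phi[1] = -70 + -30 = -100 deg
  cos(-100 deg) = -0.1736, sin(-100 deg) = -0.9848
  joint[2] = (1.0603, -2.9130) + 7.9 * (-0.1736, -0.9848) = (1.0603 + -1.3718, -2.9130 + -7.7800) = (-0.3116, -10.6930)
End effector: (-0.3116, -10.6930)

Answer: -0.3116 -10.6930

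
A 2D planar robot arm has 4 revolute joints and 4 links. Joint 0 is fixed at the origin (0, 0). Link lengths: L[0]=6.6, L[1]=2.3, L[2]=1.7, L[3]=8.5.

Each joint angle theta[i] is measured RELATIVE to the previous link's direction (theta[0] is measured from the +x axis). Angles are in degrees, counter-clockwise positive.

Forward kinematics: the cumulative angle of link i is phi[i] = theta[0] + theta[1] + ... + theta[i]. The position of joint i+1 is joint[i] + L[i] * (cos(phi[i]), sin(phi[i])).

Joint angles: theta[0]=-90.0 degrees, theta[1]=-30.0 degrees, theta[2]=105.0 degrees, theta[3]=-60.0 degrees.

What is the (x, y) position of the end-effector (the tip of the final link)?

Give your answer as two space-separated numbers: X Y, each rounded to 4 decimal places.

Answer: 2.6920 -17.2422

Derivation:
joint[0] = (0.0000, 0.0000)  (base)
link 0: phi[0] = -90 = -90 deg
  cos(-90 deg) = 0.0000, sin(-90 deg) = -1.0000
  joint[1] = (0.0000, 0.0000) + 6.6 * (0.0000, -1.0000) = (0.0000 + 0.0000, 0.0000 + -6.6000) = (0.0000, -6.6000)
link 1: phi[1] = -90 + -30 = -120 deg
  cos(-120 deg) = -0.5000, sin(-120 deg) = -0.8660
  joint[2] = (0.0000, -6.6000) + 2.3 * (-0.5000, -0.8660) = (0.0000 + -1.1500, -6.6000 + -1.9919) = (-1.1500, -8.5919)
link 2: phi[2] = -90 + -30 + 105 = -15 deg
  cos(-15 deg) = 0.9659, sin(-15 deg) = -0.2588
  joint[3] = (-1.1500, -8.5919) + 1.7 * (0.9659, -0.2588) = (-1.1500 + 1.6421, -8.5919 + -0.4400) = (0.4921, -9.0319)
link 3: phi[3] = -90 + -30 + 105 + -60 = -75 deg
  cos(-75 deg) = 0.2588, sin(-75 deg) = -0.9659
  joint[4] = (0.4921, -9.0319) + 8.5 * (0.2588, -0.9659) = (0.4921 + 2.2000, -9.0319 + -8.2104) = (2.6920, -17.2422)
End effector: (2.6920, -17.2422)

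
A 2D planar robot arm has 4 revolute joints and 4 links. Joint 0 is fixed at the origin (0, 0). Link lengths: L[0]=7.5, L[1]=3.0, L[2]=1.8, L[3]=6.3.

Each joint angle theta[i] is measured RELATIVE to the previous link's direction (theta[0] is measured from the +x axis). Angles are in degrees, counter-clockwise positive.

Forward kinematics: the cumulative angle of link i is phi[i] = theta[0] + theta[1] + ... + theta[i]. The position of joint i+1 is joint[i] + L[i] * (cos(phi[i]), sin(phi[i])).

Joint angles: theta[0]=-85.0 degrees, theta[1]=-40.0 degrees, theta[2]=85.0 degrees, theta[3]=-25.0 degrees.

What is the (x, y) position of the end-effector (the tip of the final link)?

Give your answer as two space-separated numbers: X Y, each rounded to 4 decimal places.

Answer: 2.9743 -16.7957

Derivation:
joint[0] = (0.0000, 0.0000)  (base)
link 0: phi[0] = -85 = -85 deg
  cos(-85 deg) = 0.0872, sin(-85 deg) = -0.9962
  joint[1] = (0.0000, 0.0000) + 7.5 * (0.0872, -0.9962) = (0.0000 + 0.6537, 0.0000 + -7.4715) = (0.6537, -7.4715)
link 1: phi[1] = -85 + -40 = -125 deg
  cos(-125 deg) = -0.5736, sin(-125 deg) = -0.8192
  joint[2] = (0.6537, -7.4715) + 3 * (-0.5736, -0.8192) = (0.6537 + -1.7207, -7.4715 + -2.4575) = (-1.0671, -9.9289)
link 2: phi[2] = -85 + -40 + 85 = -40 deg
  cos(-40 deg) = 0.7660, sin(-40 deg) = -0.6428
  joint[3] = (-1.0671, -9.9289) + 1.8 * (0.7660, -0.6428) = (-1.0671 + 1.3789, -9.9289 + -1.1570) = (0.3118, -11.0859)
link 3: phi[3] = -85 + -40 + 85 + -25 = -65 deg
  cos(-65 deg) = 0.4226, sin(-65 deg) = -0.9063
  joint[4] = (0.3118, -11.0859) + 6.3 * (0.4226, -0.9063) = (0.3118 + 2.6625, -11.0859 + -5.7097) = (2.9743, -16.7957)
End effector: (2.9743, -16.7957)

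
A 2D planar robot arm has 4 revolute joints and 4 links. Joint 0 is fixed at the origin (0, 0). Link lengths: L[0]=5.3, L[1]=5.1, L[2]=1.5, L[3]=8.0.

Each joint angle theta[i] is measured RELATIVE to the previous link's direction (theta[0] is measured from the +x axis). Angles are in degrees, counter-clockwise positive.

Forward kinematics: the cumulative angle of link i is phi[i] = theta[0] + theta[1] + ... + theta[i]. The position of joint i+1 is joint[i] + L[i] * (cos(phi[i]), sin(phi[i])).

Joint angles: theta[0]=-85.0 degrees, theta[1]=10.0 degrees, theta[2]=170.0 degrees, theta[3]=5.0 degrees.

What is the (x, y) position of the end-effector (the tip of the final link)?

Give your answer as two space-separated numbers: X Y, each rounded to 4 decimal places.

Answer: 0.2620 -0.8333

Derivation:
joint[0] = (0.0000, 0.0000)  (base)
link 0: phi[0] = -85 = -85 deg
  cos(-85 deg) = 0.0872, sin(-85 deg) = -0.9962
  joint[1] = (0.0000, 0.0000) + 5.3 * (0.0872, -0.9962) = (0.0000 + 0.4619, 0.0000 + -5.2798) = (0.4619, -5.2798)
link 1: phi[1] = -85 + 10 = -75 deg
  cos(-75 deg) = 0.2588, sin(-75 deg) = -0.9659
  joint[2] = (0.4619, -5.2798) + 5.1 * (0.2588, -0.9659) = (0.4619 + 1.3200, -5.2798 + -4.9262) = (1.7819, -10.2061)
link 2: phi[2] = -85 + 10 + 170 = 95 deg
  cos(95 deg) = -0.0872, sin(95 deg) = 0.9962
  joint[3] = (1.7819, -10.2061) + 1.5 * (-0.0872, 0.9962) = (1.7819 + -0.1307, -10.2061 + 1.4943) = (1.6512, -8.7118)
link 3: phi[3] = -85 + 10 + 170 + 5 = 100 deg
  cos(100 deg) = -0.1736, sin(100 deg) = 0.9848
  joint[4] = (1.6512, -8.7118) + 8 * (-0.1736, 0.9848) = (1.6512 + -1.3892, -8.7118 + 7.8785) = (0.2620, -0.8333)
End effector: (0.2620, -0.8333)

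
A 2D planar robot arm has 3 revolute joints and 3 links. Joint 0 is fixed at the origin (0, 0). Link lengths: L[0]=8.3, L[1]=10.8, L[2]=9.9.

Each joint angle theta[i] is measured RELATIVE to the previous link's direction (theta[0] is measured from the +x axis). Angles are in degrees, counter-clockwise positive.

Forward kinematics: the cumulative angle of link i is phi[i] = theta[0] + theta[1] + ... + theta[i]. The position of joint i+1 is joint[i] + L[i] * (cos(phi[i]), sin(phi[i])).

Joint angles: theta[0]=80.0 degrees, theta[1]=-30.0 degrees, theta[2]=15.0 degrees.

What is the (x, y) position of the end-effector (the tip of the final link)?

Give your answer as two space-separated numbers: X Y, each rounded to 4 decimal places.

joint[0] = (0.0000, 0.0000)  (base)
link 0: phi[0] = 80 = 80 deg
  cos(80 deg) = 0.1736, sin(80 deg) = 0.9848
  joint[1] = (0.0000, 0.0000) + 8.3 * (0.1736, 0.9848) = (0.0000 + 1.4413, 0.0000 + 8.1739) = (1.4413, 8.1739)
link 1: phi[1] = 80 + -30 = 50 deg
  cos(50 deg) = 0.6428, sin(50 deg) = 0.7660
  joint[2] = (1.4413, 8.1739) + 10.8 * (0.6428, 0.7660) = (1.4413 + 6.9421, 8.1739 + 8.2733) = (8.3834, 16.4472)
link 2: phi[2] = 80 + -30 + 15 = 65 deg
  cos(65 deg) = 0.4226, sin(65 deg) = 0.9063
  joint[3] = (8.3834, 16.4472) + 9.9 * (0.4226, 0.9063) = (8.3834 + 4.1839, 16.4472 + 8.9724) = (12.5673, 25.4196)
End effector: (12.5673, 25.4196)

Answer: 12.5673 25.4196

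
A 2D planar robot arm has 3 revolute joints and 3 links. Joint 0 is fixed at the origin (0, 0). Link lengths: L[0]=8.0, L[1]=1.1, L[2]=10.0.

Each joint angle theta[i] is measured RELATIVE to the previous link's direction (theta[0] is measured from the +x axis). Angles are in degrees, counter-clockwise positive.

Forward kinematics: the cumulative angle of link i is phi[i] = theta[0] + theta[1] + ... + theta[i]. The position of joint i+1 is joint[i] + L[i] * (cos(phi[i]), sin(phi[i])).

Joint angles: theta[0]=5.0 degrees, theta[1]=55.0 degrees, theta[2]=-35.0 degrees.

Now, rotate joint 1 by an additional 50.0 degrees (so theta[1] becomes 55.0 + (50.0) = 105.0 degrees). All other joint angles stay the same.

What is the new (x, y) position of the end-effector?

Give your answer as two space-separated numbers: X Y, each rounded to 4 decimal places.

Answer: 10.1815 11.3902

Derivation:
joint[0] = (0.0000, 0.0000)  (base)
link 0: phi[0] = 5 = 5 deg
  cos(5 deg) = 0.9962, sin(5 deg) = 0.0872
  joint[1] = (0.0000, 0.0000) + 8 * (0.9962, 0.0872) = (0.0000 + 7.9696, 0.0000 + 0.6972) = (7.9696, 0.6972)
link 1: phi[1] = 5 + 105 = 110 deg
  cos(110 deg) = -0.3420, sin(110 deg) = 0.9397
  joint[2] = (7.9696, 0.6972) + 1.1 * (-0.3420, 0.9397) = (7.9696 + -0.3762, 0.6972 + 1.0337) = (7.5933, 1.7309)
link 2: phi[2] = 5 + 105 + -35 = 75 deg
  cos(75 deg) = 0.2588, sin(75 deg) = 0.9659
  joint[3] = (7.5933, 1.7309) + 10 * (0.2588, 0.9659) = (7.5933 + 2.5882, 1.7309 + 9.6593) = (10.1815, 11.3902)
End effector: (10.1815, 11.3902)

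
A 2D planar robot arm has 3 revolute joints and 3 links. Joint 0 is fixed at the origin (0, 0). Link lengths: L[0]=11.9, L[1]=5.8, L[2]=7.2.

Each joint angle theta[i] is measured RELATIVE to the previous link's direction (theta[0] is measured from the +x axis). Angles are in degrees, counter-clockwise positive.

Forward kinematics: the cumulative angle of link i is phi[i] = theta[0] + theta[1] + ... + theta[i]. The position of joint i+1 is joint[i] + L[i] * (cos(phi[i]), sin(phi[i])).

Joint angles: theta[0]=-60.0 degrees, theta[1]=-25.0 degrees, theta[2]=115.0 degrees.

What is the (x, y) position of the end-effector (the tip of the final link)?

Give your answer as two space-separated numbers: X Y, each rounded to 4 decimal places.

joint[0] = (0.0000, 0.0000)  (base)
link 0: phi[0] = -60 = -60 deg
  cos(-60 deg) = 0.5000, sin(-60 deg) = -0.8660
  joint[1] = (0.0000, 0.0000) + 11.9 * (0.5000, -0.8660) = (0.0000 + 5.9500, 0.0000 + -10.3057) = (5.9500, -10.3057)
link 1: phi[1] = -60 + -25 = -85 deg
  cos(-85 deg) = 0.0872, sin(-85 deg) = -0.9962
  joint[2] = (5.9500, -10.3057) + 5.8 * (0.0872, -0.9962) = (5.9500 + 0.5055, -10.3057 + -5.7779) = (6.4555, -16.0836)
link 2: phi[2] = -60 + -25 + 115 = 30 deg
  cos(30 deg) = 0.8660, sin(30 deg) = 0.5000
  joint[3] = (6.4555, -16.0836) + 7.2 * (0.8660, 0.5000) = (6.4555 + 6.2354, -16.0836 + 3.6000) = (12.6909, -12.4836)
End effector: (12.6909, -12.4836)

Answer: 12.6909 -12.4836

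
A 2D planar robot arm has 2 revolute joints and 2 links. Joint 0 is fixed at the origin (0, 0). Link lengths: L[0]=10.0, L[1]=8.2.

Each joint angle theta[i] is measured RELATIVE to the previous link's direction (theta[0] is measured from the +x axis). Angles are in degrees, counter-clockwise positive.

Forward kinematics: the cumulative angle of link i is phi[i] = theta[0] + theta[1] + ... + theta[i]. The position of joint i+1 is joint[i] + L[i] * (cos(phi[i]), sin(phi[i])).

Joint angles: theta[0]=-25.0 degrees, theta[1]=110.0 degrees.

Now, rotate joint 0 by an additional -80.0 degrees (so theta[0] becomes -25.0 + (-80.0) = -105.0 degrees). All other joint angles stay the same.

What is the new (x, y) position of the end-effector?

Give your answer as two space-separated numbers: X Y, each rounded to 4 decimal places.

Answer: 5.5806 -8.9446

Derivation:
joint[0] = (0.0000, 0.0000)  (base)
link 0: phi[0] = -105 = -105 deg
  cos(-105 deg) = -0.2588, sin(-105 deg) = -0.9659
  joint[1] = (0.0000, 0.0000) + 10 * (-0.2588, -0.9659) = (0.0000 + -2.5882, 0.0000 + -9.6593) = (-2.5882, -9.6593)
link 1: phi[1] = -105 + 110 = 5 deg
  cos(5 deg) = 0.9962, sin(5 deg) = 0.0872
  joint[2] = (-2.5882, -9.6593) + 8.2 * (0.9962, 0.0872) = (-2.5882 + 8.1688, -9.6593 + 0.7147) = (5.5806, -8.9446)
End effector: (5.5806, -8.9446)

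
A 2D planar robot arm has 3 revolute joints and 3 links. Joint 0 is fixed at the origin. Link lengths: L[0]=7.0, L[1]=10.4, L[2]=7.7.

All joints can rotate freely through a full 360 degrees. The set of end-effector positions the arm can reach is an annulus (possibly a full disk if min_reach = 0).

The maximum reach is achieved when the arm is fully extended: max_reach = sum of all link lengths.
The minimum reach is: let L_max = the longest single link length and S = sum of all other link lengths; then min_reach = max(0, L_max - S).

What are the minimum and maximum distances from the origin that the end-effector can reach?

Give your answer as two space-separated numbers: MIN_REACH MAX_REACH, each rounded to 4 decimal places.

Answer: 0.0000 25.1000

Derivation:
Link lengths: [7.0, 10.4, 7.7]
max_reach = 7 + 10.4 + 7.7 = 25.1
L_max = max([7.0, 10.4, 7.7]) = 10.4
S (sum of others) = 25.1 - 10.4 = 14.7
min_reach = max(0, 10.4 - 14.7) = max(0, -4.3) = 0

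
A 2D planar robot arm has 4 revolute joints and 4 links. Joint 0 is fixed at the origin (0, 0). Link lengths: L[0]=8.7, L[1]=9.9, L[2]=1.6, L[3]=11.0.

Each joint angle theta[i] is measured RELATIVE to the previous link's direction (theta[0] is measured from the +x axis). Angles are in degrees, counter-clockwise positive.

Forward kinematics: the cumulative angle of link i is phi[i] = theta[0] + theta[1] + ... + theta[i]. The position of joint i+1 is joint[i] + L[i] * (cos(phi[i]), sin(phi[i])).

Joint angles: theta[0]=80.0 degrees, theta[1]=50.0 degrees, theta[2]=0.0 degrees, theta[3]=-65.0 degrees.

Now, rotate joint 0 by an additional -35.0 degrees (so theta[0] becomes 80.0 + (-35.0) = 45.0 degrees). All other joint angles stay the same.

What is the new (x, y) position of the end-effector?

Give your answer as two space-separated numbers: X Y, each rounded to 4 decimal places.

Answer: 14.6758 23.1081

Derivation:
joint[0] = (0.0000, 0.0000)  (base)
link 0: phi[0] = 45 = 45 deg
  cos(45 deg) = 0.7071, sin(45 deg) = 0.7071
  joint[1] = (0.0000, 0.0000) + 8.7 * (0.7071, 0.7071) = (0.0000 + 6.1518, 0.0000 + 6.1518) = (6.1518, 6.1518)
link 1: phi[1] = 45 + 50 = 95 deg
  cos(95 deg) = -0.0872, sin(95 deg) = 0.9962
  joint[2] = (6.1518, 6.1518) + 9.9 * (-0.0872, 0.9962) = (6.1518 + -0.8628, 6.1518 + 9.8623) = (5.2890, 16.0142)
link 2: phi[2] = 45 + 50 + 0 = 95 deg
  cos(95 deg) = -0.0872, sin(95 deg) = 0.9962
  joint[3] = (5.2890, 16.0142) + 1.6 * (-0.0872, 0.9962) = (5.2890 + -0.1394, 16.0142 + 1.5939) = (5.1495, 17.6081)
link 3: phi[3] = 45 + 50 + 0 + -65 = 30 deg
  cos(30 deg) = 0.8660, sin(30 deg) = 0.5000
  joint[4] = (5.1495, 17.6081) + 11 * (0.8660, 0.5000) = (5.1495 + 9.5263, 17.6081 + 5.5000) = (14.6758, 23.1081)
End effector: (14.6758, 23.1081)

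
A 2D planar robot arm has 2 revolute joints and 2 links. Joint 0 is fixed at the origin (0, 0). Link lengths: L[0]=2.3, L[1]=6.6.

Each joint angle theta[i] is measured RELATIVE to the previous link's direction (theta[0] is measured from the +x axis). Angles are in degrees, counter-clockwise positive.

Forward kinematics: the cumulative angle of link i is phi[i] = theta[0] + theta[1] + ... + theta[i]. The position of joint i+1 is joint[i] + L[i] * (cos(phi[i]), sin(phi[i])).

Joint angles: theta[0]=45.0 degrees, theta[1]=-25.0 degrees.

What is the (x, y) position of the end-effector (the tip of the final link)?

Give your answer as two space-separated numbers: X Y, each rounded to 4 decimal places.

Answer: 7.8283 3.8837

Derivation:
joint[0] = (0.0000, 0.0000)  (base)
link 0: phi[0] = 45 = 45 deg
  cos(45 deg) = 0.7071, sin(45 deg) = 0.7071
  joint[1] = (0.0000, 0.0000) + 2.3 * (0.7071, 0.7071) = (0.0000 + 1.6263, 0.0000 + 1.6263) = (1.6263, 1.6263)
link 1: phi[1] = 45 + -25 = 20 deg
  cos(20 deg) = 0.9397, sin(20 deg) = 0.3420
  joint[2] = (1.6263, 1.6263) + 6.6 * (0.9397, 0.3420) = (1.6263 + 6.2020, 1.6263 + 2.2573) = (7.8283, 3.8837)
End effector: (7.8283, 3.8837)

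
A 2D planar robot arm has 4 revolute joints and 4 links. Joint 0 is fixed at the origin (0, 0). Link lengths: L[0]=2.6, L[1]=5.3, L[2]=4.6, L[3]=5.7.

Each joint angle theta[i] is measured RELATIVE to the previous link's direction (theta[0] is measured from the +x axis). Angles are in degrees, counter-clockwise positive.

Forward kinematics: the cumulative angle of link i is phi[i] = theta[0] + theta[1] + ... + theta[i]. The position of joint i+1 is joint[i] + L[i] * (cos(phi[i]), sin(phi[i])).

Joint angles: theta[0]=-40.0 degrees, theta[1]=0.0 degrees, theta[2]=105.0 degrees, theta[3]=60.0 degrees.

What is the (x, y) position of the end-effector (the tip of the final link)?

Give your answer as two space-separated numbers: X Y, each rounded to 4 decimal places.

Answer: 4.7264 3.7602

Derivation:
joint[0] = (0.0000, 0.0000)  (base)
link 0: phi[0] = -40 = -40 deg
  cos(-40 deg) = 0.7660, sin(-40 deg) = -0.6428
  joint[1] = (0.0000, 0.0000) + 2.6 * (0.7660, -0.6428) = (0.0000 + 1.9917, 0.0000 + -1.6712) = (1.9917, -1.6712)
link 1: phi[1] = -40 + 0 = -40 deg
  cos(-40 deg) = 0.7660, sin(-40 deg) = -0.6428
  joint[2] = (1.9917, -1.6712) + 5.3 * (0.7660, -0.6428) = (1.9917 + 4.0600, -1.6712 + -3.4068) = (6.0518, -5.0780)
link 2: phi[2] = -40 + 0 + 105 = 65 deg
  cos(65 deg) = 0.4226, sin(65 deg) = 0.9063
  joint[3] = (6.0518, -5.0780) + 4.6 * (0.4226, 0.9063) = (6.0518 + 1.9440, -5.0780 + 4.1690) = (7.9958, -0.9090)
link 3: phi[3] = -40 + 0 + 105 + 60 = 125 deg
  cos(125 deg) = -0.5736, sin(125 deg) = 0.8192
  joint[4] = (7.9958, -0.9090) + 5.7 * (-0.5736, 0.8192) = (7.9958 + -3.2694, -0.9090 + 4.6692) = (4.7264, 3.7602)
End effector: (4.7264, 3.7602)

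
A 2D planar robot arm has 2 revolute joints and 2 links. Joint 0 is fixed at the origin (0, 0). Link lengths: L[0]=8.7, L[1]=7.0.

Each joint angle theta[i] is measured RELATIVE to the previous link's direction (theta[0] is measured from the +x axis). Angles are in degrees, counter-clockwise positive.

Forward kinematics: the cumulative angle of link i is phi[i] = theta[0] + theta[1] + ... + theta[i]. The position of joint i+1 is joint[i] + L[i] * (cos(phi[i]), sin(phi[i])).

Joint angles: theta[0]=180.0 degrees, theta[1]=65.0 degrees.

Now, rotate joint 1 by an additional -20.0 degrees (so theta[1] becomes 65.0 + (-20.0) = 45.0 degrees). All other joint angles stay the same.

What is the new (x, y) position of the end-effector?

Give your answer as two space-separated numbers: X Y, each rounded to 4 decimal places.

Answer: -13.6497 -4.9497

Derivation:
joint[0] = (0.0000, 0.0000)  (base)
link 0: phi[0] = 180 = 180 deg
  cos(180 deg) = -1.0000, sin(180 deg) = 0.0000
  joint[1] = (0.0000, 0.0000) + 8.7 * (-1.0000, 0.0000) = (0.0000 + -8.7000, 0.0000 + 0.0000) = (-8.7000, 0.0000)
link 1: phi[1] = 180 + 45 = 225 deg
  cos(225 deg) = -0.7071, sin(225 deg) = -0.7071
  joint[2] = (-8.7000, 0.0000) + 7 * (-0.7071, -0.7071) = (-8.7000 + -4.9497, 0.0000 + -4.9497) = (-13.6497, -4.9497)
End effector: (-13.6497, -4.9497)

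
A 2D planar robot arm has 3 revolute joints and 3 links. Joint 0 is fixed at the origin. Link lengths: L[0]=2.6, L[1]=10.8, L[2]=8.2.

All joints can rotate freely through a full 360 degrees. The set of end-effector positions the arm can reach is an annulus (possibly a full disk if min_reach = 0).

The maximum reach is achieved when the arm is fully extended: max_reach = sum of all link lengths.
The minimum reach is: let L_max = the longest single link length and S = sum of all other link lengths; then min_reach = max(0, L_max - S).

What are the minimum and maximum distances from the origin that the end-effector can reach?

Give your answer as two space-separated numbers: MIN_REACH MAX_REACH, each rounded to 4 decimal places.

Link lengths: [2.6, 10.8, 8.2]
max_reach = 2.6 + 10.8 + 8.2 = 21.6
L_max = max([2.6, 10.8, 8.2]) = 10.8
S (sum of others) = 21.6 - 10.8 = 10.8
min_reach = max(0, 10.8 - 10.8) = max(0, 0) = 0

Answer: 0.0000 21.6000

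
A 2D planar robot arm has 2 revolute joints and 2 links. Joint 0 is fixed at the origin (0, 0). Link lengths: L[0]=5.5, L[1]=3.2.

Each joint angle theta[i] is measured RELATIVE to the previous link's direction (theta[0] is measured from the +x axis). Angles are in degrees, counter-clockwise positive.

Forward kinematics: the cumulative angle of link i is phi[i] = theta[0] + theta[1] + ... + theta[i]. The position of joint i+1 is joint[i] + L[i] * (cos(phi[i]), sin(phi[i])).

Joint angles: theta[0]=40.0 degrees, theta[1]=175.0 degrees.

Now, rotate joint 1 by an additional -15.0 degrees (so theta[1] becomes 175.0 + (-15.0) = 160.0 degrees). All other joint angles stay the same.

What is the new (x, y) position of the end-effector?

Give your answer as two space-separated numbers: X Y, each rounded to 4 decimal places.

joint[0] = (0.0000, 0.0000)  (base)
link 0: phi[0] = 40 = 40 deg
  cos(40 deg) = 0.7660, sin(40 deg) = 0.6428
  joint[1] = (0.0000, 0.0000) + 5.5 * (0.7660, 0.6428) = (0.0000 + 4.2132, 0.0000 + 3.5353) = (4.2132, 3.5353)
link 1: phi[1] = 40 + 160 = 200 deg
  cos(200 deg) = -0.9397, sin(200 deg) = -0.3420
  joint[2] = (4.2132, 3.5353) + 3.2 * (-0.9397, -0.3420) = (4.2132 + -3.0070, 3.5353 + -1.0945) = (1.2062, 2.4409)
End effector: (1.2062, 2.4409)

Answer: 1.2062 2.4409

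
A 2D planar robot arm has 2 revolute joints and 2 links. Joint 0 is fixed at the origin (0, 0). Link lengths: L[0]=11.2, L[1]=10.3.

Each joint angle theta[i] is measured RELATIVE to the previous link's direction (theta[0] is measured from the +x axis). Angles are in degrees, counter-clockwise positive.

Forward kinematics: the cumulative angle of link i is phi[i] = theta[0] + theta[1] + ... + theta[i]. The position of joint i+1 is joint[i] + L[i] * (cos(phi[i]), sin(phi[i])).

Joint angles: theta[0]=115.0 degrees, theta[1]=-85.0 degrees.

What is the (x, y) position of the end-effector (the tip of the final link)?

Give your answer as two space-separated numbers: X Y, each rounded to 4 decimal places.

joint[0] = (0.0000, 0.0000)  (base)
link 0: phi[0] = 115 = 115 deg
  cos(115 deg) = -0.4226, sin(115 deg) = 0.9063
  joint[1] = (0.0000, 0.0000) + 11.2 * (-0.4226, 0.9063) = (0.0000 + -4.7333, 0.0000 + 10.1506) = (-4.7333, 10.1506)
link 1: phi[1] = 115 + -85 = 30 deg
  cos(30 deg) = 0.8660, sin(30 deg) = 0.5000
  joint[2] = (-4.7333, 10.1506) + 10.3 * (0.8660, 0.5000) = (-4.7333 + 8.9201, 10.1506 + 5.1500) = (4.1867, 15.3006)
End effector: (4.1867, 15.3006)

Answer: 4.1867 15.3006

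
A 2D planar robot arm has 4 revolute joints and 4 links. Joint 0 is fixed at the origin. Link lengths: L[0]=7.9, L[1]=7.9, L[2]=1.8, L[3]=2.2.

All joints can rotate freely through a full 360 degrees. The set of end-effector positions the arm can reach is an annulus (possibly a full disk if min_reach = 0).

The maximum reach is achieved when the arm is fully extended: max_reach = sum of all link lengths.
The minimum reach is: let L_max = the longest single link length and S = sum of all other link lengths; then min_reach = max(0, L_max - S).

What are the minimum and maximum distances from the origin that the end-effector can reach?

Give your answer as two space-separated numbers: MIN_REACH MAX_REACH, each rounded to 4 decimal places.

Link lengths: [7.9, 7.9, 1.8, 2.2]
max_reach = 7.9 + 7.9 + 1.8 + 2.2 = 19.8
L_max = max([7.9, 7.9, 1.8, 2.2]) = 7.9
S (sum of others) = 19.8 - 7.9 = 11.9
min_reach = max(0, 7.9 - 11.9) = max(0, -4) = 0

Answer: 0.0000 19.8000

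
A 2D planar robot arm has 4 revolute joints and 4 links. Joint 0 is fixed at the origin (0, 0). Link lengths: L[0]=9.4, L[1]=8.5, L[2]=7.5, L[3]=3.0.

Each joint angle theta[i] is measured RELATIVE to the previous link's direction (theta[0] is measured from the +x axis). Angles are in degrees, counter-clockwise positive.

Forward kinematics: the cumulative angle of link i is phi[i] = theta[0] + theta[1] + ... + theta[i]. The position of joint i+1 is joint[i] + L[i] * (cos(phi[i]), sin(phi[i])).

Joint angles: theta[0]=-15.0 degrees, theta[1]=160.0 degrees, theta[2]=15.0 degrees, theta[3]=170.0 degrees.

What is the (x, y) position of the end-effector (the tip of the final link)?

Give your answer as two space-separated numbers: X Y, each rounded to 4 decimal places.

Answer: -2.3327 3.5077

Derivation:
joint[0] = (0.0000, 0.0000)  (base)
link 0: phi[0] = -15 = -15 deg
  cos(-15 deg) = 0.9659, sin(-15 deg) = -0.2588
  joint[1] = (0.0000, 0.0000) + 9.4 * (0.9659, -0.2588) = (0.0000 + 9.0797, 0.0000 + -2.4329) = (9.0797, -2.4329)
link 1: phi[1] = -15 + 160 = 145 deg
  cos(145 deg) = -0.8192, sin(145 deg) = 0.5736
  joint[2] = (9.0797, -2.4329) + 8.5 * (-0.8192, 0.5736) = (9.0797 + -6.9628, -2.4329 + 4.8754) = (2.1169, 2.4425)
link 2: phi[2] = -15 + 160 + 15 = 160 deg
  cos(160 deg) = -0.9397, sin(160 deg) = 0.3420
  joint[3] = (2.1169, 2.4425) + 7.5 * (-0.9397, 0.3420) = (2.1169 + -7.0477, 2.4425 + 2.5652) = (-4.9308, 5.0077)
link 3: phi[3] = -15 + 160 + 15 + 170 = 330 deg
  cos(330 deg) = 0.8660, sin(330 deg) = -0.5000
  joint[4] = (-4.9308, 5.0077) + 3 * (0.8660, -0.5000) = (-4.9308 + 2.5981, 5.0077 + -1.5000) = (-2.3327, 3.5077)
End effector: (-2.3327, 3.5077)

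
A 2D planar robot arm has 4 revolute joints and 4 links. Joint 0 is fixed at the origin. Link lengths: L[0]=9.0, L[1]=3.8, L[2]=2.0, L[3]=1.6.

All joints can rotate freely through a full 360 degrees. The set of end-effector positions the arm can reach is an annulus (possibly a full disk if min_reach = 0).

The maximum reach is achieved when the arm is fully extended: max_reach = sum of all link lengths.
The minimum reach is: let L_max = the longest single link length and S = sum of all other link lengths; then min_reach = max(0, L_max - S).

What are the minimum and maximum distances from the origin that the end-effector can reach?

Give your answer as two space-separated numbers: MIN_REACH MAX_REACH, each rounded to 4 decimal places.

Link lengths: [9.0, 3.8, 2.0, 1.6]
max_reach = 9 + 3.8 + 2 + 1.6 = 16.4
L_max = max([9.0, 3.8, 2.0, 1.6]) = 9
S (sum of others) = 16.4 - 9 = 7.4
min_reach = max(0, 9 - 7.4) = max(0, 1.6) = 1.6

Answer: 1.6000 16.4000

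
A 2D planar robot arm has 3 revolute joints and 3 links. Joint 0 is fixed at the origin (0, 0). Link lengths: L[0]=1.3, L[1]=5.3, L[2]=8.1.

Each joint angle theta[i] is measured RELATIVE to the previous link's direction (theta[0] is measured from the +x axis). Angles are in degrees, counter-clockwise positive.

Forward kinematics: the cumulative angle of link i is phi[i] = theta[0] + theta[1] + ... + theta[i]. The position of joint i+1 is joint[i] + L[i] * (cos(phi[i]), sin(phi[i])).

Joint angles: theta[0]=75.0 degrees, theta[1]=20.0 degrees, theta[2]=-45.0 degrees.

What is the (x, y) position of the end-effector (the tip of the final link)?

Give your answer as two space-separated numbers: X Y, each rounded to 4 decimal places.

joint[0] = (0.0000, 0.0000)  (base)
link 0: phi[0] = 75 = 75 deg
  cos(75 deg) = 0.2588, sin(75 deg) = 0.9659
  joint[1] = (0.0000, 0.0000) + 1.3 * (0.2588, 0.9659) = (0.0000 + 0.3365, 0.0000 + 1.2557) = (0.3365, 1.2557)
link 1: phi[1] = 75 + 20 = 95 deg
  cos(95 deg) = -0.0872, sin(95 deg) = 0.9962
  joint[2] = (0.3365, 1.2557) + 5.3 * (-0.0872, 0.9962) = (0.3365 + -0.4619, 1.2557 + 5.2798) = (-0.1255, 6.5355)
link 2: phi[2] = 75 + 20 + -45 = 50 deg
  cos(50 deg) = 0.6428, sin(50 deg) = 0.7660
  joint[3] = (-0.1255, 6.5355) + 8.1 * (0.6428, 0.7660) = (-0.1255 + 5.2066, 6.5355 + 6.2050) = (5.0811, 12.7405)
End effector: (5.0811, 12.7405)

Answer: 5.0811 12.7405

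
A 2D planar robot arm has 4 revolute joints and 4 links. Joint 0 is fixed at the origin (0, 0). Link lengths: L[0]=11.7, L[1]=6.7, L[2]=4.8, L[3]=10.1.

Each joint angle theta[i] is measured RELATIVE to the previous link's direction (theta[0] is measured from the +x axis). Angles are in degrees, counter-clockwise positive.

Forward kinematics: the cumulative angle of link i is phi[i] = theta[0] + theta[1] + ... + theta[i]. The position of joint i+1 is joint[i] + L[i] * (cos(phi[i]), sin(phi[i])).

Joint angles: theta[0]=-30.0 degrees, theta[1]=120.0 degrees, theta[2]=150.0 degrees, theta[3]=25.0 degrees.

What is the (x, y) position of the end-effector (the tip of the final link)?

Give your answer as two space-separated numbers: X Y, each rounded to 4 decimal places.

joint[0] = (0.0000, 0.0000)  (base)
link 0: phi[0] = -30 = -30 deg
  cos(-30 deg) = 0.8660, sin(-30 deg) = -0.5000
  joint[1] = (0.0000, 0.0000) + 11.7 * (0.8660, -0.5000) = (0.0000 + 10.1325, 0.0000 + -5.8500) = (10.1325, -5.8500)
link 1: phi[1] = -30 + 120 = 90 deg
  cos(90 deg) = 0.0000, sin(90 deg) = 1.0000
  joint[2] = (10.1325, -5.8500) + 6.7 * (0.0000, 1.0000) = (10.1325 + 0.0000, -5.8500 + 6.7000) = (10.1325, 0.8500)
link 2: phi[2] = -30 + 120 + 150 = 240 deg
  cos(240 deg) = -0.5000, sin(240 deg) = -0.8660
  joint[3] = (10.1325, 0.8500) + 4.8 * (-0.5000, -0.8660) = (10.1325 + -2.4000, 0.8500 + -4.1569) = (7.7325, -3.3069)
link 3: phi[3] = -30 + 120 + 150 + 25 = 265 deg
  cos(265 deg) = -0.0872, sin(265 deg) = -0.9962
  joint[4] = (7.7325, -3.3069) + 10.1 * (-0.0872, -0.9962) = (7.7325 + -0.8803, -3.3069 + -10.0616) = (6.8522, -13.3685)
End effector: (6.8522, -13.3685)

Answer: 6.8522 -13.3685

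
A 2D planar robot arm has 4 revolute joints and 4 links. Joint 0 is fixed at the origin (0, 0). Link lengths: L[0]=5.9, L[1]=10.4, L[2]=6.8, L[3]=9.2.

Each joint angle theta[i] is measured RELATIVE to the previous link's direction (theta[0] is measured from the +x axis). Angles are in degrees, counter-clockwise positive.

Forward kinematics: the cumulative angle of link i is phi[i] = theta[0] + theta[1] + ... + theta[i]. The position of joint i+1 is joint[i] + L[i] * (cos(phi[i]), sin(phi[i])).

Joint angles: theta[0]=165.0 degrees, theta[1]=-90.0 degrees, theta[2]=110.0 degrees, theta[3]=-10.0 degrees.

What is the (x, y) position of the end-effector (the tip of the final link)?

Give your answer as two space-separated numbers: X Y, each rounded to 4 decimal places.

Answer: -18.9464 11.7818

Derivation:
joint[0] = (0.0000, 0.0000)  (base)
link 0: phi[0] = 165 = 165 deg
  cos(165 deg) = -0.9659, sin(165 deg) = 0.2588
  joint[1] = (0.0000, 0.0000) + 5.9 * (-0.9659, 0.2588) = (0.0000 + -5.6990, 0.0000 + 1.5270) = (-5.6990, 1.5270)
link 1: phi[1] = 165 + -90 = 75 deg
  cos(75 deg) = 0.2588, sin(75 deg) = 0.9659
  joint[2] = (-5.6990, 1.5270) + 10.4 * (0.2588, 0.9659) = (-5.6990 + 2.6917, 1.5270 + 10.0456) = (-3.0072, 11.5727)
link 2: phi[2] = 165 + -90 + 110 = 185 deg
  cos(185 deg) = -0.9962, sin(185 deg) = -0.0872
  joint[3] = (-3.0072, 11.5727) + 6.8 * (-0.9962, -0.0872) = (-3.0072 + -6.7741, 11.5727 + -0.5927) = (-9.7814, 10.9800)
link 3: phi[3] = 165 + -90 + 110 + -10 = 175 deg
  cos(175 deg) = -0.9962, sin(175 deg) = 0.0872
  joint[4] = (-9.7814, 10.9800) + 9.2 * (-0.9962, 0.0872) = (-9.7814 + -9.1650, 10.9800 + 0.8018) = (-18.9464, 11.7818)
End effector: (-18.9464, 11.7818)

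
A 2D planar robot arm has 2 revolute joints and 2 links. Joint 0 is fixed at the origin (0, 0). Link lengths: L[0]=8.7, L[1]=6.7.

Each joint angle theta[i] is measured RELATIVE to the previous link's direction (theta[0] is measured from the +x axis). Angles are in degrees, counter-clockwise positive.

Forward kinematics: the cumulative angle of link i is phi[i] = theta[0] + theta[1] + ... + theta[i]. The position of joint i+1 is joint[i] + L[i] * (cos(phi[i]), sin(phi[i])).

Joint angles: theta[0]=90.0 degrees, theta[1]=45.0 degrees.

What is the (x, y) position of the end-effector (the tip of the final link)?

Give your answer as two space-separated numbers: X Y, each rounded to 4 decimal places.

joint[0] = (0.0000, 0.0000)  (base)
link 0: phi[0] = 90 = 90 deg
  cos(90 deg) = 0.0000, sin(90 deg) = 1.0000
  joint[1] = (0.0000, 0.0000) + 8.7 * (0.0000, 1.0000) = (0.0000 + 0.0000, 0.0000 + 8.7000) = (0.0000, 8.7000)
link 1: phi[1] = 90 + 45 = 135 deg
  cos(135 deg) = -0.7071, sin(135 deg) = 0.7071
  joint[2] = (0.0000, 8.7000) + 6.7 * (-0.7071, 0.7071) = (0.0000 + -4.7376, 8.7000 + 4.7376) = (-4.7376, 13.4376)
End effector: (-4.7376, 13.4376)

Answer: -4.7376 13.4376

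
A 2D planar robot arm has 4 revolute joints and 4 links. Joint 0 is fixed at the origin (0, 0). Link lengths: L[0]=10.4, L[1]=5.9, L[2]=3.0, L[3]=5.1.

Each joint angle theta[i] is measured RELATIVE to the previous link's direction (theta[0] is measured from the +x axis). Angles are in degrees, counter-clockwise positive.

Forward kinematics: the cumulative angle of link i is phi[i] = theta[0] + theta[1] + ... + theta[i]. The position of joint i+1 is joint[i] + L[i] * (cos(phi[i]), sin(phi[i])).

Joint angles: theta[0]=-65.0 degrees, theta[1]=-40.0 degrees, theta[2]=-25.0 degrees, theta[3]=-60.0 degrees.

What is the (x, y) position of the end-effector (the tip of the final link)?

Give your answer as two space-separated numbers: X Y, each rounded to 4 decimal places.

Answer: -4.0827 -16.5371

Derivation:
joint[0] = (0.0000, 0.0000)  (base)
link 0: phi[0] = -65 = -65 deg
  cos(-65 deg) = 0.4226, sin(-65 deg) = -0.9063
  joint[1] = (0.0000, 0.0000) + 10.4 * (0.4226, -0.9063) = (0.0000 + 4.3952, 0.0000 + -9.4256) = (4.3952, -9.4256)
link 1: phi[1] = -65 + -40 = -105 deg
  cos(-105 deg) = -0.2588, sin(-105 deg) = -0.9659
  joint[2] = (4.3952, -9.4256) + 5.9 * (-0.2588, -0.9659) = (4.3952 + -1.5270, -9.4256 + -5.6990) = (2.8682, -15.1246)
link 2: phi[2] = -65 + -40 + -25 = -130 deg
  cos(-130 deg) = -0.6428, sin(-130 deg) = -0.7660
  joint[3] = (2.8682, -15.1246) + 3 * (-0.6428, -0.7660) = (2.8682 + -1.9284, -15.1246 + -2.2981) = (0.9398, -17.4227)
link 3: phi[3] = -65 + -40 + -25 + -60 = -190 deg
  cos(-190 deg) = -0.9848, sin(-190 deg) = 0.1736
  joint[4] = (0.9398, -17.4227) + 5.1 * (-0.9848, 0.1736) = (0.9398 + -5.0225, -17.4227 + 0.8856) = (-4.0827, -16.5371)
End effector: (-4.0827, -16.5371)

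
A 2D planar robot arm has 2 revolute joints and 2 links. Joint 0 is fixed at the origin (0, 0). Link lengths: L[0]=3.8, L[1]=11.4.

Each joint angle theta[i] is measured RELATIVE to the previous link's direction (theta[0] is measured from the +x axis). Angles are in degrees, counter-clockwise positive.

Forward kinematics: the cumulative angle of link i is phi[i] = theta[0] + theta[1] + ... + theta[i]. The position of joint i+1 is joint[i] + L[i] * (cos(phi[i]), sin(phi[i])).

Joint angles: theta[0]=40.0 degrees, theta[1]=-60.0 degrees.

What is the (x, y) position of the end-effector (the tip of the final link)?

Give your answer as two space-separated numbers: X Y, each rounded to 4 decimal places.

joint[0] = (0.0000, 0.0000)  (base)
link 0: phi[0] = 40 = 40 deg
  cos(40 deg) = 0.7660, sin(40 deg) = 0.6428
  joint[1] = (0.0000, 0.0000) + 3.8 * (0.7660, 0.6428) = (0.0000 + 2.9110, 0.0000 + 2.4426) = (2.9110, 2.4426)
link 1: phi[1] = 40 + -60 = -20 deg
  cos(-20 deg) = 0.9397, sin(-20 deg) = -0.3420
  joint[2] = (2.9110, 2.4426) + 11.4 * (0.9397, -0.3420) = (2.9110 + 10.7125, 2.4426 + -3.8990) = (13.6235, -1.4564)
End effector: (13.6235, -1.4564)

Answer: 13.6235 -1.4564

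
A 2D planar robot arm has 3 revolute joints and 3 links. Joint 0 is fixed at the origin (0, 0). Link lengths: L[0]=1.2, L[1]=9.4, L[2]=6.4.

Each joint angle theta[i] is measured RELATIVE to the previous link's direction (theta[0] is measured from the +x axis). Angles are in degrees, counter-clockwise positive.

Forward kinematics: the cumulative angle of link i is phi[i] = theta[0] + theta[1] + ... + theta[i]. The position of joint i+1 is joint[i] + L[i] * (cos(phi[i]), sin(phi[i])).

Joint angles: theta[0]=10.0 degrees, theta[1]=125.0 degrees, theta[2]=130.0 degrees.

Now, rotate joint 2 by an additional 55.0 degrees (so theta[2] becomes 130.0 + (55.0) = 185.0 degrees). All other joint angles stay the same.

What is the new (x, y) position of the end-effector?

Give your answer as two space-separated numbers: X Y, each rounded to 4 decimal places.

joint[0] = (0.0000, 0.0000)  (base)
link 0: phi[0] = 10 = 10 deg
  cos(10 deg) = 0.9848, sin(10 deg) = 0.1736
  joint[1] = (0.0000, 0.0000) + 1.2 * (0.9848, 0.1736) = (0.0000 + 1.1818, 0.0000 + 0.2084) = (1.1818, 0.2084)
link 1: phi[1] = 10 + 125 = 135 deg
  cos(135 deg) = -0.7071, sin(135 deg) = 0.7071
  joint[2] = (1.1818, 0.2084) + 9.4 * (-0.7071, 0.7071) = (1.1818 + -6.6468, 0.2084 + 6.6468) = (-5.4650, 6.8552)
link 2: phi[2] = 10 + 125 + 185 = 320 deg
  cos(320 deg) = 0.7660, sin(320 deg) = -0.6428
  joint[3] = (-5.4650, 6.8552) + 6.4 * (0.7660, -0.6428) = (-5.4650 + 4.9027, 6.8552 + -4.1138) = (-0.5624, 2.7413)
End effector: (-0.5624, 2.7413)

Answer: -0.5624 2.7413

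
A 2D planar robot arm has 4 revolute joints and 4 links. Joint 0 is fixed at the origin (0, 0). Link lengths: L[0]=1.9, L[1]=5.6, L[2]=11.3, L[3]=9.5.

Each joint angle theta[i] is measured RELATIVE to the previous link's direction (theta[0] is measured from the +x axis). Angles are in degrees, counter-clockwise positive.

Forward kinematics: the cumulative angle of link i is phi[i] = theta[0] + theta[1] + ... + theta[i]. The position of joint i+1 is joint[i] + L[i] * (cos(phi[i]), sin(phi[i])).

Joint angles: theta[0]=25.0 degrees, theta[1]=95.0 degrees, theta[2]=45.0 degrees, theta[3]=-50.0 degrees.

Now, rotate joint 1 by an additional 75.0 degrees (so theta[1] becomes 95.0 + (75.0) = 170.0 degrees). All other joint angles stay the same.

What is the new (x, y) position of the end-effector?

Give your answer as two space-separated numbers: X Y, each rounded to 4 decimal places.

joint[0] = (0.0000, 0.0000)  (base)
link 0: phi[0] = 25 = 25 deg
  cos(25 deg) = 0.9063, sin(25 deg) = 0.4226
  joint[1] = (0.0000, 0.0000) + 1.9 * (0.9063, 0.4226) = (0.0000 + 1.7220, 0.0000 + 0.8030) = (1.7220, 0.8030)
link 1: phi[1] = 25 + 170 = 195 deg
  cos(195 deg) = -0.9659, sin(195 deg) = -0.2588
  joint[2] = (1.7220, 0.8030) + 5.6 * (-0.9659, -0.2588) = (1.7220 + -5.4092, 0.8030 + -1.4494) = (-3.6872, -0.6464)
link 2: phi[2] = 25 + 170 + 45 = 240 deg
  cos(240 deg) = -0.5000, sin(240 deg) = -0.8660
  joint[3] = (-3.6872, -0.6464) + 11.3 * (-0.5000, -0.8660) = (-3.6872 + -5.6500, -0.6464 + -9.7861) = (-9.3372, -10.4325)
link 3: phi[3] = 25 + 170 + 45 + -50 = 190 deg
  cos(190 deg) = -0.9848, sin(190 deg) = -0.1736
  joint[4] = (-9.3372, -10.4325) + 9.5 * (-0.9848, -0.1736) = (-9.3372 + -9.3557, -10.4325 + -1.6497) = (-18.6929, -12.0822)
End effector: (-18.6929, -12.0822)

Answer: -18.6929 -12.0822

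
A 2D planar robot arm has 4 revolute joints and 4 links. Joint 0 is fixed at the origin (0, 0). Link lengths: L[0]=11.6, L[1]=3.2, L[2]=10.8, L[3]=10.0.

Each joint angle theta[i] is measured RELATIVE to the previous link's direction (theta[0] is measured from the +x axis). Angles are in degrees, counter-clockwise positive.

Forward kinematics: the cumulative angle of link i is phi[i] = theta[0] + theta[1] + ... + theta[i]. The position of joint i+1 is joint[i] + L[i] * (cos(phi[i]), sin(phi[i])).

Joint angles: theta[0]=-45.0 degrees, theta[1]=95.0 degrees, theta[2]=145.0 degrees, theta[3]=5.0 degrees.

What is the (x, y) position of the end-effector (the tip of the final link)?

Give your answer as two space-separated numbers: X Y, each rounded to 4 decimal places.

joint[0] = (0.0000, 0.0000)  (base)
link 0: phi[0] = -45 = -45 deg
  cos(-45 deg) = 0.7071, sin(-45 deg) = -0.7071
  joint[1] = (0.0000, 0.0000) + 11.6 * (0.7071, -0.7071) = (0.0000 + 8.2024, 0.0000 + -8.2024) = (8.2024, -8.2024)
link 1: phi[1] = -45 + 95 = 50 deg
  cos(50 deg) = 0.6428, sin(50 deg) = 0.7660
  joint[2] = (8.2024, -8.2024) + 3.2 * (0.6428, 0.7660) = (8.2024 + 2.0569, -8.2024 + 2.4513) = (10.2594, -5.7511)
link 2: phi[2] = -45 + 95 + 145 = 195 deg
  cos(195 deg) = -0.9659, sin(195 deg) = -0.2588
  joint[3] = (10.2594, -5.7511) + 10.8 * (-0.9659, -0.2588) = (10.2594 + -10.4320, -5.7511 + -2.7952) = (-0.1726, -8.5463)
link 3: phi[3] = -45 + 95 + 145 + 5 = 200 deg
  cos(200 deg) = -0.9397, sin(200 deg) = -0.3420
  joint[4] = (-0.1726, -8.5463) + 10 * (-0.9397, -0.3420) = (-0.1726 + -9.3969, -8.5463 + -3.4202) = (-9.5696, -11.9665)
End effector: (-9.5696, -11.9665)

Answer: -9.5696 -11.9665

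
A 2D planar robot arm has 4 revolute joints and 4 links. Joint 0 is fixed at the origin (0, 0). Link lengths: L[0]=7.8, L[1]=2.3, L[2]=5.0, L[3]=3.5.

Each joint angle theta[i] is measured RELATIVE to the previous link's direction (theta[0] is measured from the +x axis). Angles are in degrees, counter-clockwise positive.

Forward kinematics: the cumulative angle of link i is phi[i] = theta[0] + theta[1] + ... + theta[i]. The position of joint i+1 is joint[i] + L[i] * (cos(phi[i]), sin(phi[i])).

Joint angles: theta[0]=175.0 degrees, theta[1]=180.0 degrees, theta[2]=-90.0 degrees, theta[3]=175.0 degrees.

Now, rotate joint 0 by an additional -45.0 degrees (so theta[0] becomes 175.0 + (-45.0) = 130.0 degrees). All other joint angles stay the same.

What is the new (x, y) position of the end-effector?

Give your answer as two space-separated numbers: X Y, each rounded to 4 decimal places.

joint[0] = (0.0000, 0.0000)  (base)
link 0: phi[0] = 130 = 130 deg
  cos(130 deg) = -0.6428, sin(130 deg) = 0.7660
  joint[1] = (0.0000, 0.0000) + 7.8 * (-0.6428, 0.7660) = (0.0000 + -5.0137, 0.0000 + 5.9751) = (-5.0137, 5.9751)
link 1: phi[1] = 130 + 180 = 310 deg
  cos(310 deg) = 0.6428, sin(310 deg) = -0.7660
  joint[2] = (-5.0137, 5.9751) + 2.3 * (0.6428, -0.7660) = (-5.0137 + 1.4784, 5.9751 + -1.7619) = (-3.5353, 4.2132)
link 2: phi[2] = 130 + 180 + -90 = 220 deg
  cos(220 deg) = -0.7660, sin(220 deg) = -0.6428
  joint[3] = (-3.5353, 4.2132) + 5 * (-0.7660, -0.6428) = (-3.5353 + -3.8302, 4.2132 + -3.2139) = (-7.3656, 0.9993)
link 3: phi[3] = 130 + 180 + -90 + 175 = 395 deg
  cos(395 deg) = 0.8192, sin(395 deg) = 0.5736
  joint[4] = (-7.3656, 0.9993) + 3.5 * (0.8192, 0.5736) = (-7.3656 + 2.8670, 0.9993 + 2.0075) = (-4.4985, 3.0068)
End effector: (-4.4985, 3.0068)

Answer: -4.4985 3.0068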